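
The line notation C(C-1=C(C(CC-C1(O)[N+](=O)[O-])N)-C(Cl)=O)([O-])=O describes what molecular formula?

C8H8ClN2O6-

Heavy atoms from the SMILES: 8 C, 1 Cl, 2 N, 6 O.
Implicit hydrogens by atom environment:
  5 × C: no H
  3 × O: no H
  2 × C: 2 H each → 4
  2 × O (charge -1): no H
  1 × C: 1 H
  1 × Cl: no H
  1 × N: 2 H
  1 × N (charge +1): no H
  1 × O: 1 H
  Total hydrogens = 8.
Net charge -1.
Molecular formula: C8H8ClN2O6-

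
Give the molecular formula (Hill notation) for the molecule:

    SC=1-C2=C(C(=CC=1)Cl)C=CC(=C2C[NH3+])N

C11H12ClN2S+

Heavy atoms from the SMILES: 11 C, 1 Cl, 2 N, 1 S.
Implicit hydrogens by atom environment:
  6 × C (aromatic): no H
  4 × C (aromatic): 1 H each → 4
  1 × C: 2 H
  1 × Cl: no H
  1 × N (charge +1): 3 H
  1 × N: 2 H
  1 × S: 1 H
  Total hydrogens = 12.
Net charge +1.
Molecular formula: C11H12ClN2S+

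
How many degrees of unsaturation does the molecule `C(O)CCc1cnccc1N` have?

4

Molecular formula from the SMILES: C8H12N2O.
DoU = (2C + 2 + N − H − X)/2 = (2·8 + 2 + 2 − 12 − 0)/2 = 8/2 = 4.
(Structurally: 1 ring(s) + 3 π bond(s) = 4.)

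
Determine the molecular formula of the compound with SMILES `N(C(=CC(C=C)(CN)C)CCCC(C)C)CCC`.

C16H32N2

Heavy atoms from the SMILES: 16 C, 2 N.
Implicit hydrogens by atom environment:
  7 × C: 2 H each → 14
  4 × C: 3 H each → 12
  3 × C: 1 H each → 3
  2 × C: no H
  1 × N: 2 H
  1 × N: 1 H
  Total hydrogens = 32.
Molecular formula: C16H32N2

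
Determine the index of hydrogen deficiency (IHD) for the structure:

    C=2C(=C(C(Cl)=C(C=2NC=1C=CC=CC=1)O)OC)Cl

Molecular formula from the SMILES: C13H11Cl2NO2.
DoU = (2C + 2 + N − H − X)/2 = (2·13 + 2 + 1 − 11 − 2)/2 = 16/2 = 8.
(Structurally: 2 ring(s) + 6 π bond(s) = 8.)

8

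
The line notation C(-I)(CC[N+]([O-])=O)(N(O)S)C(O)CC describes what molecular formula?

Heavy atoms from the SMILES: 6 C, 1 I, 2 N, 4 O, 1 S.
Implicit hydrogens by atom environment:
  3 × C: 2 H each → 6
  2 × O: 1 H each → 2
  1 × C: 3 H
  1 × C: 1 H
  1 × C: no H
  1 × I: no H
  1 × N: no H
  1 × N (charge +1): no H
  1 × O: no H
  1 × O (charge -1): no H
  1 × S: 1 H
  Total hydrogens = 13.
Molecular formula: C6H13IN2O4S

C6H13IN2O4S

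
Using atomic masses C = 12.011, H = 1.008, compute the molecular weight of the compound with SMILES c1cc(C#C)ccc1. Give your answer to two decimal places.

Molecular formula: C8H6.
M = 8×12.011 + 6×1.008 = 102.14 g/mol.

102.14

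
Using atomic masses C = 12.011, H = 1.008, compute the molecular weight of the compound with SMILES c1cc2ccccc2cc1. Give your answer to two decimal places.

128.17

Molecular formula: C10H8.
M = 10×12.011 + 8×1.008 = 128.17 g/mol.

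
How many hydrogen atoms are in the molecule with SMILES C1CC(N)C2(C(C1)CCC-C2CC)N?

Hydrogens are implicit in SMILES; fill each atom to its normal valence:
  7 × C: 2 H each → 14
  3 × C: 1 H each → 3
  2 × N: 2 H each → 4
  1 × C: 3 H
  1 × C: no H
  Total hydrogens = 24.

24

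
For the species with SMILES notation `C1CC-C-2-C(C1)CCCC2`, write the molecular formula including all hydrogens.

Heavy atoms from the SMILES: 10 C.
Implicit hydrogens by atom environment:
  8 × C: 2 H each → 16
  2 × C: 1 H each → 2
  Total hydrogens = 18.
Molecular formula: C10H18

C10H18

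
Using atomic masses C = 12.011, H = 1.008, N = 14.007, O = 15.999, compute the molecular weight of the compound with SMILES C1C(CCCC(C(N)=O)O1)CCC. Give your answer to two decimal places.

185.27

Molecular formula: C10H19NO2.
M = 10×12.011 + 19×1.008 + 1×14.007 + 2×15.999 = 185.27 g/mol.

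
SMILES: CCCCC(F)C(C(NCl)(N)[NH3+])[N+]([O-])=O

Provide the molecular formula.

Heavy atoms from the SMILES: 7 C, 1 Cl, 1 F, 4 N, 2 O.
Implicit hydrogens by atom environment:
  3 × C: 2 H each → 6
  2 × C: 1 H each → 2
  1 × C: 3 H
  1 × C: no H
  1 × Cl: no H
  1 × F: no H
  1 × N (charge +1): 3 H
  1 × N: 2 H
  1 × N: 1 H
  1 × N (charge +1): no H
  1 × O: no H
  1 × O (charge -1): no H
  Total hydrogens = 17.
Net charge +1.
Molecular formula: C7H17ClFN4O2+

C7H17ClFN4O2+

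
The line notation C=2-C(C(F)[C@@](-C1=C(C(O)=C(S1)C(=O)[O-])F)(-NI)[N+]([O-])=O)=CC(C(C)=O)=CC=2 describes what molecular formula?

Heavy atoms from the SMILES: 15 C, 2 F, 1 I, 2 N, 6 O, 1 S.
Implicit hydrogens by atom environment:
  6 × C (aromatic): no H
  4 × C (aromatic): 1 H each → 4
  3 × C: no H
  3 × O: no H
  2 × F: no H
  2 × O (charge -1): no H
  1 × C: 3 H
  1 × C: 1 H
  1 × I: no H
  1 × N: 1 H
  1 × N (charge +1): no H
  1 × O: 1 H
  1 × S (aromatic): no H
  Total hydrogens = 10.
Net charge -1.
Molecular formula: C15H10F2IN2O6S-

C15H10F2IN2O6S-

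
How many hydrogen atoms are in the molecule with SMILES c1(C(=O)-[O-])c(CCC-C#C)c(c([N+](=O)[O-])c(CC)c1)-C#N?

Hydrogens are implicit in SMILES; fill each atom to its normal valence:
  5 × C (aromatic): no H
  4 × C: 2 H each → 8
  3 × C: no H
  2 × O: no H
  2 × O (charge -1): no H
  1 × C: 3 H
  1 × C (aromatic): 1 H
  1 × C: 1 H
  1 × N (charge +1): no H
  1 × N: no H
  Total hydrogens = 13.

13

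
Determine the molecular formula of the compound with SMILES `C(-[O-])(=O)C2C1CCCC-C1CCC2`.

Heavy atoms from the SMILES: 11 C, 2 O.
Implicit hydrogens by atom environment:
  7 × C: 2 H each → 14
  3 × C: 1 H each → 3
  1 × C: no H
  1 × O: no H
  1 × O (charge -1): no H
  Total hydrogens = 17.
Net charge -1.
Molecular formula: C11H17O2-

C11H17O2-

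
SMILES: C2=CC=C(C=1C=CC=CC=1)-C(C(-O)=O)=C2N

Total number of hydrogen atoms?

11

Hydrogens are implicit in SMILES; fill each atom to its normal valence:
  8 × C (aromatic): 1 H each → 8
  4 × C (aromatic): no H
  1 × C: no H
  1 × N: 2 H
  1 × O: 1 H
  1 × O: no H
  Total hydrogens = 11.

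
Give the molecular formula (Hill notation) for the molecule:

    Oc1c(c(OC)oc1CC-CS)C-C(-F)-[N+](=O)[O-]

Heavy atoms from the SMILES: 10 C, 1 F, 1 N, 5 O, 1 S.
Implicit hydrogens by atom environment:
  4 × C: 2 H each → 8
  4 × C (aromatic): no H
  2 × O: no H
  1 × C: 3 H
  1 × C: 1 H
  1 × F: no H
  1 × N (charge +1): no H
  1 × O: 1 H
  1 × O (aromatic): no H
  1 × O (charge -1): no H
  1 × S: 1 H
  Total hydrogens = 14.
Molecular formula: C10H14FNO5S

C10H14FNO5S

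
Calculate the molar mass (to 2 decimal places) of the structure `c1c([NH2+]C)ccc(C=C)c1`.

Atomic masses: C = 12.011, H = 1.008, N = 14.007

Molecular formula: C9H12N+.
M = 9×12.011 + 12×1.008 + 1×14.007 = 134.20 g/mol.

134.20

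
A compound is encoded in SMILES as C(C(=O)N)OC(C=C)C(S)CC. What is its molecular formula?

Heavy atoms from the SMILES: 8 C, 1 N, 2 O, 1 S.
Implicit hydrogens by atom environment:
  3 × C: 2 H each → 6
  3 × C: 1 H each → 3
  2 × O: no H
  1 × C: 3 H
  1 × C: no H
  1 × N: 2 H
  1 × S: 1 H
  Total hydrogens = 15.
Molecular formula: C8H15NO2S

C8H15NO2S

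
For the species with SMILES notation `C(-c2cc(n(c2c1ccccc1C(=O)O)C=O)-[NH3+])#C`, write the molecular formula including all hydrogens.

C14H11N2O3+

Heavy atoms from the SMILES: 14 C, 2 N, 3 O.
Implicit hydrogens by atom environment:
  5 × C (aromatic): 1 H each → 5
  5 × C (aromatic): no H
  2 × C: 1 H each → 2
  2 × C: no H
  2 × O: no H
  1 × N (charge +1): 3 H
  1 × N (aromatic): no H
  1 × O: 1 H
  Total hydrogens = 11.
Net charge +1.
Molecular formula: C14H11N2O3+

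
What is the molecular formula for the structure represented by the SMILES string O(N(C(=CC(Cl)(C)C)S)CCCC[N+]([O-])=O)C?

C10H19ClN2O3S

Heavy atoms from the SMILES: 10 C, 1 Cl, 2 N, 3 O, 1 S.
Implicit hydrogens by atom environment:
  4 × C: 2 H each → 8
  3 × C: 3 H each → 9
  2 × C: no H
  2 × O: no H
  1 × C: 1 H
  1 × Cl: no H
  1 × N: no H
  1 × N (charge +1): no H
  1 × O (charge -1): no H
  1 × S: 1 H
  Total hydrogens = 19.
Molecular formula: C10H19ClN2O3S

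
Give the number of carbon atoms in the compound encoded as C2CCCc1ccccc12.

10

The symbol for carbon appears 10 times in the SMILES. Lowercase c denotes aromatic carbon and counts toward C.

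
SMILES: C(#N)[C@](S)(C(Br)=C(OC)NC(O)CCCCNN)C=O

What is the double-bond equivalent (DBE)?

4

Molecular formula from the SMILES: C11H19BrN4O3S.
DoU = (2C + 2 + N − H − X)/2 = (2·11 + 2 + 4 − 19 − 1)/2 = 8/2 = 4.
(Structurally: 0 ring(s) + 4 π bond(s) = 4.)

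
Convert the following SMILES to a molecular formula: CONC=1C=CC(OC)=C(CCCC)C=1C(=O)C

C14H21NO3

Heavy atoms from the SMILES: 14 C, 1 N, 3 O.
Implicit hydrogens by atom environment:
  4 × C: 3 H each → 12
  4 × C (aromatic): no H
  3 × C: 2 H each → 6
  3 × O: no H
  2 × C (aromatic): 1 H each → 2
  1 × C: no H
  1 × N: 1 H
  Total hydrogens = 21.
Molecular formula: C14H21NO3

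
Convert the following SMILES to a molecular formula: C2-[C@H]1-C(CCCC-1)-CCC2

C10H18

Heavy atoms from the SMILES: 10 C.
Implicit hydrogens by atom environment:
  8 × C: 2 H each → 16
  2 × C: 1 H each → 2
  Total hydrogens = 18.
Molecular formula: C10H18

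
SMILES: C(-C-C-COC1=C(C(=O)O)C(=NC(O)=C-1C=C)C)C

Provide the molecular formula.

C14H19NO4

Heavy atoms from the SMILES: 14 C, 1 N, 4 O.
Implicit hydrogens by atom environment:
  5 × C: 2 H each → 10
  5 × C (aromatic): no H
  2 × C: 3 H each → 6
  2 × O: 1 H each → 2
  2 × O: no H
  1 × C: 1 H
  1 × C: no H
  1 × N (aromatic): no H
  Total hydrogens = 19.
Molecular formula: C14H19NO4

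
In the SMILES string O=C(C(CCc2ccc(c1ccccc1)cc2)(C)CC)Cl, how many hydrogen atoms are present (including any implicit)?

Hydrogens are implicit in SMILES; fill each atom to its normal valence:
  9 × C (aromatic): 1 H each → 9
  3 × C: 2 H each → 6
  3 × C (aromatic): no H
  2 × C: 3 H each → 6
  2 × C: no H
  1 × Cl: no H
  1 × O: no H
  Total hydrogens = 21.

21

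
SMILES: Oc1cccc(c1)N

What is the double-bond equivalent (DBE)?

4

Molecular formula from the SMILES: C6H7NO.
DoU = (2C + 2 + N − H − X)/2 = (2·6 + 2 + 1 − 7 − 0)/2 = 8/2 = 4.
(Structurally: 1 ring(s) + 3 π bond(s) = 4.)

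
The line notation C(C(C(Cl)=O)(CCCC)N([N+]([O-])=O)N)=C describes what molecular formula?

C8H14ClN3O3

Heavy atoms from the SMILES: 8 C, 1 Cl, 3 N, 3 O.
Implicit hydrogens by atom environment:
  4 × C: 2 H each → 8
  2 × C: no H
  2 × O: no H
  1 × C: 3 H
  1 × C: 1 H
  1 × Cl: no H
  1 × N: 2 H
  1 × N: no H
  1 × N (charge +1): no H
  1 × O (charge -1): no H
  Total hydrogens = 14.
Molecular formula: C8H14ClN3O3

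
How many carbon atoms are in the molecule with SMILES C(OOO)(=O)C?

The symbol for carbon appears 2 times in the SMILES.

2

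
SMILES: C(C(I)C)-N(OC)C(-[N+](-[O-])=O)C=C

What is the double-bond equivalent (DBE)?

Molecular formula from the SMILES: C7H13IN2O3.
DoU = (2C + 2 + N − H − X)/2 = (2·7 + 2 + 2 − 13 − 1)/2 = 4/2 = 2.
(Structurally: 0 ring(s) + 2 π bond(s) = 2.)

2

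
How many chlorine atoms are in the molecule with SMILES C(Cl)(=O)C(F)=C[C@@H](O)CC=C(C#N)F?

The symbol for chlorine appears 1 time in the SMILES.

1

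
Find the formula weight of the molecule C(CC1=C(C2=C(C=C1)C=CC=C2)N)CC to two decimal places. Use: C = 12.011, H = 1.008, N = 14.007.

Molecular formula: C14H17N.
M = 14×12.011 + 17×1.008 + 1×14.007 = 199.30 g/mol.

199.30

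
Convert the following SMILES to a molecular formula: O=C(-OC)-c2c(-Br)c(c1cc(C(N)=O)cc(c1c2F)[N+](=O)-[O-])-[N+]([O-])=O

C13H7BrFN3O7

Heavy atoms from the SMILES: 1 Br, 13 C, 1 F, 3 N, 7 O.
Implicit hydrogens by atom environment:
  8 × C (aromatic): no H
  5 × O: no H
  2 × C (aromatic): 1 H each → 2
  2 × C: no H
  2 × N (charge +1): no H
  2 × O (charge -1): no H
  1 × Br: no H
  1 × C: 3 H
  1 × F: no H
  1 × N: 2 H
  Total hydrogens = 7.
Molecular formula: C13H7BrFN3O7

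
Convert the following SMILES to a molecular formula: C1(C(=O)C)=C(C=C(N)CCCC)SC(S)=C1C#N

C13H16N2OS2

Heavy atoms from the SMILES: 13 C, 2 N, 1 O, 2 S.
Implicit hydrogens by atom environment:
  4 × C (aromatic): no H
  3 × C: 2 H each → 6
  3 × C: no H
  2 × C: 3 H each → 6
  1 × C: 1 H
  1 × N: 2 H
  1 × N: no H
  1 × O: no H
  1 × S: 1 H
  1 × S (aromatic): no H
  Total hydrogens = 16.
Molecular formula: C13H16N2OS2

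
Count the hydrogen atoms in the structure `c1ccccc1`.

6

Hydrogens are implicit in SMILES; fill each atom to its normal valence:
  6 × C (aromatic): 1 H each → 6
  Total hydrogens = 6.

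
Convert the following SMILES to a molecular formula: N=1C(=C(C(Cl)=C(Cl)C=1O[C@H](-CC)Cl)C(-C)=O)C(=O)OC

C12H12Cl3NO4

Heavy atoms from the SMILES: 12 C, 3 Cl, 1 N, 4 O.
Implicit hydrogens by atom environment:
  5 × C (aromatic): no H
  4 × O: no H
  3 × C: 3 H each → 9
  3 × Cl: no H
  2 × C: no H
  1 × C: 2 H
  1 × C: 1 H
  1 × N (aromatic): no H
  Total hydrogens = 12.
Molecular formula: C12H12Cl3NO4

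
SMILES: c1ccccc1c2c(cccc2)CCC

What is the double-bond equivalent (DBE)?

Molecular formula from the SMILES: C15H16.
DoU = (2C + 2 + N − H − X)/2 = (2·15 + 2 + 0 − 16 − 0)/2 = 16/2 = 8.
(Structurally: 2 ring(s) + 6 π bond(s) = 8.)

8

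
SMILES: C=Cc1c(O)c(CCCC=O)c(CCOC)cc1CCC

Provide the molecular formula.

Heavy atoms from the SMILES: 18 C, 3 O.
Implicit hydrogens by atom environment:
  8 × C: 2 H each → 16
  5 × C (aromatic): no H
  2 × C: 3 H each → 6
  2 × C: 1 H each → 2
  2 × O: no H
  1 × C (aromatic): 1 H
  1 × O: 1 H
  Total hydrogens = 26.
Molecular formula: C18H26O3

C18H26O3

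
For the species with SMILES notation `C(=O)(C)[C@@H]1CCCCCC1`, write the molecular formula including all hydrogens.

Heavy atoms from the SMILES: 9 C, 1 O.
Implicit hydrogens by atom environment:
  6 × C: 2 H each → 12
  1 × C: 3 H
  1 × C: 1 H
  1 × C: no H
  1 × O: no H
  Total hydrogens = 16.
Molecular formula: C9H16O

C9H16O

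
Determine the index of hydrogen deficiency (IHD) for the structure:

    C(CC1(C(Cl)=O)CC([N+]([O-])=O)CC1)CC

Molecular formula from the SMILES: C10H16ClNO3.
DoU = (2C + 2 + N − H − X)/2 = (2·10 + 2 + 1 − 16 − 1)/2 = 6/2 = 3.
(Structurally: 1 ring(s) + 2 π bond(s) = 3.)

3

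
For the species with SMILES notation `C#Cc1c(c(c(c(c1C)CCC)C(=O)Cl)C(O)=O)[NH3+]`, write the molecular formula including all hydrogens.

C14H15ClNO3+

Heavy atoms from the SMILES: 14 C, 1 Cl, 1 N, 3 O.
Implicit hydrogens by atom environment:
  6 × C (aromatic): no H
  3 × C: no H
  2 × C: 3 H each → 6
  2 × C: 2 H each → 4
  2 × O: no H
  1 × C: 1 H
  1 × Cl: no H
  1 × N (charge +1): 3 H
  1 × O: 1 H
  Total hydrogens = 15.
Net charge +1.
Molecular formula: C14H15ClNO3+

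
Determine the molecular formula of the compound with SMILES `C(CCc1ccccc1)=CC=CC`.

Heavy atoms from the SMILES: 13 C.
Implicit hydrogens by atom environment:
  5 × C (aromatic): 1 H each → 5
  4 × C: 1 H each → 4
  2 × C: 2 H each → 4
  1 × C: 3 H
  1 × C (aromatic): no H
  Total hydrogens = 16.
Molecular formula: C13H16

C13H16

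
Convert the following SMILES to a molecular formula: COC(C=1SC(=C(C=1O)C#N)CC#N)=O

Heavy atoms from the SMILES: 9 C, 2 N, 3 O, 1 S.
Implicit hydrogens by atom environment:
  4 × C (aromatic): no H
  3 × C: no H
  2 × N: no H
  2 × O: no H
  1 × C: 3 H
  1 × C: 2 H
  1 × O: 1 H
  1 × S (aromatic): no H
  Total hydrogens = 6.
Molecular formula: C9H6N2O3S

C9H6N2O3S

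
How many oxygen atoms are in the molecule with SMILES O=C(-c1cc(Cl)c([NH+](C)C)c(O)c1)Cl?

2

The symbol for oxygen appears 2 times in the SMILES.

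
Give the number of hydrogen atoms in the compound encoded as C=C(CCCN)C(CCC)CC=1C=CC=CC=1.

25

Hydrogens are implicit in SMILES; fill each atom to its normal valence:
  7 × C: 2 H each → 14
  5 × C (aromatic): 1 H each → 5
  1 × C: 3 H
  1 × C: 1 H
  1 × C: no H
  1 × C (aromatic): no H
  1 × N: 2 H
  Total hydrogens = 25.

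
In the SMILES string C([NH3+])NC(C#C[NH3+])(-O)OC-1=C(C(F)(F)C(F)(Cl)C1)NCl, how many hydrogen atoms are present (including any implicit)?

Hydrogens are implicit in SMILES; fill each atom to its normal valence:
  7 × C: no H
  3 × F: no H
  2 × C: 2 H each → 4
  2 × Cl: no H
  2 × N (charge +1): 3 H each → 6
  2 × N: 1 H each → 2
  1 × O: 1 H
  1 × O: no H
  Total hydrogens = 13.

13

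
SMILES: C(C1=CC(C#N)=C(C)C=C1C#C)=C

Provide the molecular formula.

C12H9N

Heavy atoms from the SMILES: 12 C, 1 N.
Implicit hydrogens by atom environment:
  4 × C (aromatic): no H
  2 × C (aromatic): 1 H each → 2
  2 × C: 1 H each → 2
  2 × C: no H
  1 × C: 3 H
  1 × C: 2 H
  1 × N: no H
  Total hydrogens = 9.
Molecular formula: C12H9N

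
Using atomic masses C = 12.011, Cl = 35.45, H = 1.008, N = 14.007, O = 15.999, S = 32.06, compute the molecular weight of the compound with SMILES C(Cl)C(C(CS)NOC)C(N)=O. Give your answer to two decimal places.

Molecular formula: C6H13ClN2O2S.
M = 6×12.011 + 1×35.45 + 13×1.008 + 2×14.007 + 2×15.999 + 1×32.06 = 212.69 g/mol.

212.69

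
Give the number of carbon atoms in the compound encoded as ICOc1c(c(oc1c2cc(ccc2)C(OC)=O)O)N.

The symbol for carbon appears 13 times in the SMILES. Lowercase c denotes aromatic carbon and counts toward C.

13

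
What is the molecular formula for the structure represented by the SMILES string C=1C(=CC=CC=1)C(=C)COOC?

C10H12O2

Heavy atoms from the SMILES: 10 C, 2 O.
Implicit hydrogens by atom environment:
  5 × C (aromatic): 1 H each → 5
  2 × C: 2 H each → 4
  2 × O: no H
  1 × C: 3 H
  1 × C: no H
  1 × C (aromatic): no H
  Total hydrogens = 12.
Molecular formula: C10H12O2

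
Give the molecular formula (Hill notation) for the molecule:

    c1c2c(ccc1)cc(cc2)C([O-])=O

C11H7O2-

Heavy atoms from the SMILES: 11 C, 2 O.
Implicit hydrogens by atom environment:
  7 × C (aromatic): 1 H each → 7
  3 × C (aromatic): no H
  1 × C: no H
  1 × O: no H
  1 × O (charge -1): no H
  Total hydrogens = 7.
Net charge -1.
Molecular formula: C11H7O2-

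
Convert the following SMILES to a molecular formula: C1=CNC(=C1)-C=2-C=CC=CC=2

C10H9N

Heavy atoms from the SMILES: 10 C, 1 N.
Implicit hydrogens by atom environment:
  8 × C (aromatic): 1 H each → 8
  2 × C (aromatic): no H
  1 × N (aromatic): 1 H
  Total hydrogens = 9.
Molecular formula: C10H9N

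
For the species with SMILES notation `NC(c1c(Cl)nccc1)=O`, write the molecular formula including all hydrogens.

C6H5ClN2O

Heavy atoms from the SMILES: 6 C, 1 Cl, 2 N, 1 O.
Implicit hydrogens by atom environment:
  3 × C (aromatic): 1 H each → 3
  2 × C (aromatic): no H
  1 × C: no H
  1 × Cl: no H
  1 × N: 2 H
  1 × N (aromatic): no H
  1 × O: no H
  Total hydrogens = 5.
Molecular formula: C6H5ClN2O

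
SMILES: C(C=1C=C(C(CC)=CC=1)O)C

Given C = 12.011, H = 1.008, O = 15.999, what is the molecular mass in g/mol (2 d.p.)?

150.22

Molecular formula: C10H14O.
M = 10×12.011 + 14×1.008 + 1×15.999 = 150.22 g/mol.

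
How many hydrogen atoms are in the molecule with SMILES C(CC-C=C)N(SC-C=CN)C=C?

Hydrogens are implicit in SMILES; fill each atom to its normal valence:
  6 × C: 2 H each → 12
  4 × C: 1 H each → 4
  1 × N: 2 H
  1 × N: no H
  1 × S: no H
  Total hydrogens = 18.

18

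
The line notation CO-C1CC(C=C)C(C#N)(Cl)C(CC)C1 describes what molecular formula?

Heavy atoms from the SMILES: 12 C, 1 Cl, 1 N, 1 O.
Implicit hydrogens by atom environment:
  4 × C: 2 H each → 8
  4 × C: 1 H each → 4
  2 × C: 3 H each → 6
  2 × C: no H
  1 × Cl: no H
  1 × N: no H
  1 × O: no H
  Total hydrogens = 18.
Molecular formula: C12H18ClNO

C12H18ClNO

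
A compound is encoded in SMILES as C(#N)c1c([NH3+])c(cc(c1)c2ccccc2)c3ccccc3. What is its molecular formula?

C19H15N2+

Heavy atoms from the SMILES: 19 C, 2 N.
Implicit hydrogens by atom environment:
  12 × C (aromatic): 1 H each → 12
  6 × C (aromatic): no H
  1 × C: no H
  1 × N (charge +1): 3 H
  1 × N: no H
  Total hydrogens = 15.
Net charge +1.
Molecular formula: C19H15N2+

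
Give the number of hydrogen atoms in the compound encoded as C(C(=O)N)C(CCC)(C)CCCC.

23

Hydrogens are implicit in SMILES; fill each atom to its normal valence:
  6 × C: 2 H each → 12
  3 × C: 3 H each → 9
  2 × C: no H
  1 × N: 2 H
  1 × O: no H
  Total hydrogens = 23.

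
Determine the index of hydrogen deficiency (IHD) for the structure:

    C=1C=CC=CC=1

4

Molecular formula from the SMILES: C6H6.
DoU = (2C + 2 + N − H − X)/2 = (2·6 + 2 + 0 − 6 − 0)/2 = 8/2 = 4.
(Structurally: 1 ring(s) + 3 π bond(s) = 4.)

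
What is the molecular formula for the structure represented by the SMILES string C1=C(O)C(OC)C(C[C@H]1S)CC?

Heavy atoms from the SMILES: 9 C, 2 O, 1 S.
Implicit hydrogens by atom environment:
  4 × C: 1 H each → 4
  2 × C: 3 H each → 6
  2 × C: 2 H each → 4
  1 × C: no H
  1 × O: 1 H
  1 × O: no H
  1 × S: 1 H
  Total hydrogens = 16.
Molecular formula: C9H16O2S

C9H16O2S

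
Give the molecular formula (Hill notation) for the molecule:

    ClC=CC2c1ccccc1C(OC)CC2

Heavy atoms from the SMILES: 13 C, 1 Cl, 1 O.
Implicit hydrogens by atom environment:
  4 × C (aromatic): 1 H each → 4
  4 × C: 1 H each → 4
  2 × C: 2 H each → 4
  2 × C (aromatic): no H
  1 × C: 3 H
  1 × Cl: no H
  1 × O: no H
  Total hydrogens = 15.
Molecular formula: C13H15ClO

C13H15ClO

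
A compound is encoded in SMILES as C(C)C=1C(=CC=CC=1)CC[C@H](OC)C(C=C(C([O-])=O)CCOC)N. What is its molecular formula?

C19H28NO4-

Heavy atoms from the SMILES: 19 C, 1 N, 4 O.
Implicit hydrogens by atom environment:
  5 × C: 2 H each → 10
  4 × C (aromatic): 1 H each → 4
  3 × C: 3 H each → 9
  3 × C: 1 H each → 3
  3 × O: no H
  2 × C: no H
  2 × C (aromatic): no H
  1 × N: 2 H
  1 × O (charge -1): no H
  Total hydrogens = 28.
Net charge -1.
Molecular formula: C19H28NO4-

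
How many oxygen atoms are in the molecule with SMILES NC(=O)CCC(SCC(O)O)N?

The symbol for oxygen appears 3 times in the SMILES.

3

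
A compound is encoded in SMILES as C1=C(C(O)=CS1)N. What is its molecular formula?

C4H5NOS

Heavy atoms from the SMILES: 4 C, 1 N, 1 O, 1 S.
Implicit hydrogens by atom environment:
  2 × C (aromatic): 1 H each → 2
  2 × C (aromatic): no H
  1 × N: 2 H
  1 × O: 1 H
  1 × S (aromatic): no H
  Total hydrogens = 5.
Molecular formula: C4H5NOS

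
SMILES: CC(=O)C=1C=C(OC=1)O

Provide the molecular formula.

C6H6O3

Heavy atoms from the SMILES: 6 C, 3 O.
Implicit hydrogens by atom environment:
  2 × C (aromatic): 1 H each → 2
  2 × C (aromatic): no H
  1 × C: 3 H
  1 × C: no H
  1 × O: 1 H
  1 × O (aromatic): no H
  1 × O: no H
  Total hydrogens = 6.
Molecular formula: C6H6O3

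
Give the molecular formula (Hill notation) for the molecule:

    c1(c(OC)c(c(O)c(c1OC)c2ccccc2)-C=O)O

Heavy atoms from the SMILES: 15 C, 5 O.
Implicit hydrogens by atom environment:
  7 × C (aromatic): no H
  5 × C (aromatic): 1 H each → 5
  3 × O: no H
  2 × C: 3 H each → 6
  2 × O: 1 H each → 2
  1 × C: 1 H
  Total hydrogens = 14.
Molecular formula: C15H14O5

C15H14O5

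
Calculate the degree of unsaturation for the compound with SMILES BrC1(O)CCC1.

Molecular formula from the SMILES: C4H7BrO.
DoU = (2C + 2 + N − H − X)/2 = (2·4 + 2 + 0 − 7 − 1)/2 = 2/2 = 1.
(Structurally: 1 ring(s) + 0 π bond(s) = 1.)

1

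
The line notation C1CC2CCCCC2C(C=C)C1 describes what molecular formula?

Heavy atoms from the SMILES: 12 C.
Implicit hydrogens by atom environment:
  8 × C: 2 H each → 16
  4 × C: 1 H each → 4
  Total hydrogens = 20.
Molecular formula: C12H20

C12H20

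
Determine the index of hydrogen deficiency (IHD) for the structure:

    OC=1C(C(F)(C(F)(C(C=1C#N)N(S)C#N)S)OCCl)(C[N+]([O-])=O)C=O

8

Molecular formula from the SMILES: C11H9ClF2N4O5S2.
DoU = (2C + 2 + N − H − X)/2 = (2·11 + 2 + 4 − 9 − 3)/2 = 16/2 = 8.
(Structurally: 1 ring(s) + 7 π bond(s) = 8.)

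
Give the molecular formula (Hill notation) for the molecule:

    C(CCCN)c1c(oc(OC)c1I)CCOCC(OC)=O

Heavy atoms from the SMILES: 14 C, 1 I, 1 N, 5 O.
Implicit hydrogens by atom environment:
  7 × C: 2 H each → 14
  4 × C (aromatic): no H
  4 × O: no H
  2 × C: 3 H each → 6
  1 × C: no H
  1 × I: no H
  1 × N: 2 H
  1 × O (aromatic): no H
  Total hydrogens = 22.
Molecular formula: C14H22INO5

C14H22INO5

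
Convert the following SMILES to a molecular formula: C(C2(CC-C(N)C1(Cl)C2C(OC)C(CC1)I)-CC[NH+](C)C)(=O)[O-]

Heavy atoms from the SMILES: 16 C, 1 Cl, 1 I, 2 N, 3 O.
Implicit hydrogens by atom environment:
  6 × C: 2 H each → 12
  4 × C: 1 H each → 4
  3 × C: 3 H each → 9
  3 × C: no H
  2 × O: no H
  1 × Cl: no H
  1 × I: no H
  1 × N: 2 H
  1 × N (charge +1): 1 H
  1 × O (charge -1): no H
  Total hydrogens = 28.
Molecular formula: C16H28ClIN2O3

C16H28ClIN2O3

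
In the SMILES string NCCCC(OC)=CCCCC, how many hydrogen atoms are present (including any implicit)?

Hydrogens are implicit in SMILES; fill each atom to its normal valence:
  6 × C: 2 H each → 12
  2 × C: 3 H each → 6
  1 × C: 1 H
  1 × C: no H
  1 × N: 2 H
  1 × O: no H
  Total hydrogens = 21.

21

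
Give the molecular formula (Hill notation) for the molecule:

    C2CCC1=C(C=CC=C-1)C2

Heavy atoms from the SMILES: 10 C.
Implicit hydrogens by atom environment:
  4 × C: 2 H each → 8
  4 × C (aromatic): 1 H each → 4
  2 × C (aromatic): no H
  Total hydrogens = 12.
Molecular formula: C10H12

C10H12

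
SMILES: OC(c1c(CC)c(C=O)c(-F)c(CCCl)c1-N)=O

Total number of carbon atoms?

12

The symbol for carbon appears 12 times in the SMILES. Lowercase c denotes aromatic carbon and counts toward C.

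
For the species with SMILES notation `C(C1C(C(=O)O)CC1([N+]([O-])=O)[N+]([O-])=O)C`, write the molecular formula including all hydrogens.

Heavy atoms from the SMILES: 7 C, 2 N, 6 O.
Implicit hydrogens by atom environment:
  3 × O: no H
  2 × C: 2 H each → 4
  2 × C: 1 H each → 2
  2 × C: no H
  2 × N (charge +1): no H
  2 × O (charge -1): no H
  1 × C: 3 H
  1 × O: 1 H
  Total hydrogens = 10.
Molecular formula: C7H10N2O6

C7H10N2O6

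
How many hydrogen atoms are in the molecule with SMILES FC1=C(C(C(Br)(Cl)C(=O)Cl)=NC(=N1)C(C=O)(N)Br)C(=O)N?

Hydrogens are implicit in SMILES; fill each atom to its normal valence:
  4 × C (aromatic): no H
  4 × C: no H
  3 × O: no H
  2 × Br: no H
  2 × Cl: no H
  2 × N: 2 H each → 4
  2 × N (aromatic): no H
  1 × C: 1 H
  1 × F: no H
  Total hydrogens = 5.

5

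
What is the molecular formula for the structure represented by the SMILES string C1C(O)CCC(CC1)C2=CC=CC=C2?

Heavy atoms from the SMILES: 13 C, 1 O.
Implicit hydrogens by atom environment:
  5 × C: 2 H each → 10
  5 × C (aromatic): 1 H each → 5
  2 × C: 1 H each → 2
  1 × C (aromatic): no H
  1 × O: 1 H
  Total hydrogens = 18.
Molecular formula: C13H18O

C13H18O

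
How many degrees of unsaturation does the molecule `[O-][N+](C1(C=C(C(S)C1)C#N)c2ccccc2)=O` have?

9

Molecular formula from the SMILES: C12H10N2O2S.
DoU = (2C + 2 + N − H − X)/2 = (2·12 + 2 + 2 − 10 − 0)/2 = 18/2 = 9.
(Structurally: 2 ring(s) + 7 π bond(s) = 9.)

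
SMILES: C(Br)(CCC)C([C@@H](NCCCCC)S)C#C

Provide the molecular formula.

C13H24BrNS

Heavy atoms from the SMILES: 1 Br, 13 C, 1 N, 1 S.
Implicit hydrogens by atom environment:
  6 × C: 2 H each → 12
  4 × C: 1 H each → 4
  2 × C: 3 H each → 6
  1 × Br: no H
  1 × C: no H
  1 × N: 1 H
  1 × S: 1 H
  Total hydrogens = 24.
Molecular formula: C13H24BrNS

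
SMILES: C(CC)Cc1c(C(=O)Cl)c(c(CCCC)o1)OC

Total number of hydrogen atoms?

21

Hydrogens are implicit in SMILES; fill each atom to its normal valence:
  6 × C: 2 H each → 12
  4 × C (aromatic): no H
  3 × C: 3 H each → 9
  2 × O: no H
  1 × C: no H
  1 × Cl: no H
  1 × O (aromatic): no H
  Total hydrogens = 21.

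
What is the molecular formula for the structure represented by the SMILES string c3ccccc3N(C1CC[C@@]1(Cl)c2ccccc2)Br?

Heavy atoms from the SMILES: 1 Br, 16 C, 1 Cl, 1 N.
Implicit hydrogens by atom environment:
  10 × C (aromatic): 1 H each → 10
  2 × C: 2 H each → 4
  2 × C (aromatic): no H
  1 × Br: no H
  1 × C: 1 H
  1 × C: no H
  1 × Cl: no H
  1 × N: no H
  Total hydrogens = 15.
Molecular formula: C16H15BrClN

C16H15BrClN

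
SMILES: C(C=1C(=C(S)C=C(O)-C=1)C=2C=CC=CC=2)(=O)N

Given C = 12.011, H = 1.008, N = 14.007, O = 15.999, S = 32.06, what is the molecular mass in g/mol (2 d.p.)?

245.30

Molecular formula: C13H11NO2S.
M = 13×12.011 + 11×1.008 + 1×14.007 + 2×15.999 + 1×32.06 = 245.30 g/mol.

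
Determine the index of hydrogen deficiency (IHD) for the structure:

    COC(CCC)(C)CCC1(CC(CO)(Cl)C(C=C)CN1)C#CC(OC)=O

Molecular formula from the SMILES: C20H32ClNO4.
DoU = (2C + 2 + N − H − X)/2 = (2·20 + 2 + 1 − 32 − 1)/2 = 10/2 = 5.
(Structurally: 1 ring(s) + 4 π bond(s) = 5.)

5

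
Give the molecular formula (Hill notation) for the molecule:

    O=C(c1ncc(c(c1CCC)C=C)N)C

C12H16N2O

Heavy atoms from the SMILES: 12 C, 2 N, 1 O.
Implicit hydrogens by atom environment:
  4 × C (aromatic): no H
  3 × C: 2 H each → 6
  2 × C: 3 H each → 6
  1 × C (aromatic): 1 H
  1 × C: 1 H
  1 × C: no H
  1 × N: 2 H
  1 × N (aromatic): no H
  1 × O: no H
  Total hydrogens = 16.
Molecular formula: C12H16N2O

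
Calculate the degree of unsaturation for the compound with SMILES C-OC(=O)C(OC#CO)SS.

Molecular formula from the SMILES: C5H6O4S2.
DoU = (2C + 2 + N − H − X)/2 = (2·5 + 2 + 0 − 6 − 0)/2 = 6/2 = 3.
(Structurally: 0 ring(s) + 3 π bond(s) = 3.)

3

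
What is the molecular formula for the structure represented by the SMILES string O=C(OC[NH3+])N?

Heavy atoms from the SMILES: 2 C, 2 N, 2 O.
Implicit hydrogens by atom environment:
  2 × O: no H
  1 × C: 2 H
  1 × C: no H
  1 × N (charge +1): 3 H
  1 × N: 2 H
  Total hydrogens = 7.
Net charge +1.
Molecular formula: C2H7N2O2+

C2H7N2O2+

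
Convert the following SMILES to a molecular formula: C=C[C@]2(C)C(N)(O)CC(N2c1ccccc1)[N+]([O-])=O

Heavy atoms from the SMILES: 13 C, 3 N, 3 O.
Implicit hydrogens by atom environment:
  5 × C (aromatic): 1 H each → 5
  2 × C: 2 H each → 4
  2 × C: 1 H each → 2
  2 × C: no H
  1 × C: 3 H
  1 × C (aromatic): no H
  1 × N: 2 H
  1 × N: no H
  1 × N (charge +1): no H
  1 × O: 1 H
  1 × O: no H
  1 × O (charge -1): no H
  Total hydrogens = 17.
Molecular formula: C13H17N3O3

C13H17N3O3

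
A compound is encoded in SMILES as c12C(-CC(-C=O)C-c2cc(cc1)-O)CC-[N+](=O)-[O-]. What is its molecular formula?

Heavy atoms from the SMILES: 13 C, 1 N, 4 O.
Implicit hydrogens by atom environment:
  4 × C: 2 H each → 8
  3 × C (aromatic): 1 H each → 3
  3 × C: 1 H each → 3
  3 × C (aromatic): no H
  2 × O: no H
  1 × N (charge +1): no H
  1 × O: 1 H
  1 × O (charge -1): no H
  Total hydrogens = 15.
Molecular formula: C13H15NO4

C13H15NO4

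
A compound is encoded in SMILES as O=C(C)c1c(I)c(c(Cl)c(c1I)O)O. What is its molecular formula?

C8H5ClI2O3

Heavy atoms from the SMILES: 8 C, 1 Cl, 2 I, 3 O.
Implicit hydrogens by atom environment:
  6 × C (aromatic): no H
  2 × I: no H
  2 × O: 1 H each → 2
  1 × C: 3 H
  1 × C: no H
  1 × Cl: no H
  1 × O: no H
  Total hydrogens = 5.
Molecular formula: C8H5ClI2O3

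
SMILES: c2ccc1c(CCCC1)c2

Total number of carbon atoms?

The symbol for carbon appears 10 times in the SMILES. Lowercase c denotes aromatic carbon and counts toward C.

10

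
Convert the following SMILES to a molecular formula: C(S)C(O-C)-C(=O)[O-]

C4H7O3S-

Heavy atoms from the SMILES: 4 C, 3 O, 1 S.
Implicit hydrogens by atom environment:
  2 × O: no H
  1 × C: 3 H
  1 × C: 2 H
  1 × C: 1 H
  1 × C: no H
  1 × O (charge -1): no H
  1 × S: 1 H
  Total hydrogens = 7.
Net charge -1.
Molecular formula: C4H7O3S-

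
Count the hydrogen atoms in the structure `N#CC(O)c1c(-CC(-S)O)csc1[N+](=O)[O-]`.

8

Hydrogens are implicit in SMILES; fill each atom to its normal valence:
  3 × C (aromatic): no H
  2 × C: 1 H each → 2
  2 × O: 1 H each → 2
  1 × C: 2 H
  1 × C (aromatic): 1 H
  1 × C: no H
  1 × N (charge +1): no H
  1 × N: no H
  1 × O: no H
  1 × O (charge -1): no H
  1 × S: 1 H
  1 × S (aromatic): no H
  Total hydrogens = 8.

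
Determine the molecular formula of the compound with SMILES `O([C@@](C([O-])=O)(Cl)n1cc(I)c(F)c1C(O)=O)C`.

C8H5ClFINO5-

Heavy atoms from the SMILES: 8 C, 1 Cl, 1 F, 1 I, 1 N, 5 O.
Implicit hydrogens by atom environment:
  3 × C (aromatic): no H
  3 × C: no H
  3 × O: no H
  1 × C: 3 H
  1 × C (aromatic): 1 H
  1 × Cl: no H
  1 × F: no H
  1 × I: no H
  1 × N (aromatic): no H
  1 × O: 1 H
  1 × O (charge -1): no H
  Total hydrogens = 5.
Net charge -1.
Molecular formula: C8H5ClFINO5-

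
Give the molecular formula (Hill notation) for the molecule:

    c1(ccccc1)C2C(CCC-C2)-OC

C13H18O

Heavy atoms from the SMILES: 13 C, 1 O.
Implicit hydrogens by atom environment:
  5 × C (aromatic): 1 H each → 5
  4 × C: 2 H each → 8
  2 × C: 1 H each → 2
  1 × C: 3 H
  1 × C (aromatic): no H
  1 × O: no H
  Total hydrogens = 18.
Molecular formula: C13H18O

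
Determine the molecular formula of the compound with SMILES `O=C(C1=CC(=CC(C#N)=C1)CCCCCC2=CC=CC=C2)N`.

C19H20N2O

Heavy atoms from the SMILES: 19 C, 2 N, 1 O.
Implicit hydrogens by atom environment:
  8 × C (aromatic): 1 H each → 8
  5 × C: 2 H each → 10
  4 × C (aromatic): no H
  2 × C: no H
  1 × N: 2 H
  1 × N: no H
  1 × O: no H
  Total hydrogens = 20.
Molecular formula: C19H20N2O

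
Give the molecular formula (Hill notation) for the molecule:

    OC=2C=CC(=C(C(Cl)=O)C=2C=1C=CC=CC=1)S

C13H9ClO2S

Heavy atoms from the SMILES: 13 C, 1 Cl, 2 O, 1 S.
Implicit hydrogens by atom environment:
  7 × C (aromatic): 1 H each → 7
  5 × C (aromatic): no H
  1 × C: no H
  1 × Cl: no H
  1 × O: 1 H
  1 × O: no H
  1 × S: 1 H
  Total hydrogens = 9.
Molecular formula: C13H9ClO2S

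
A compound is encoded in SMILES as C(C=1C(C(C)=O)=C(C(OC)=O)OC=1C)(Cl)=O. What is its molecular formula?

Heavy atoms from the SMILES: 10 C, 1 Cl, 5 O.
Implicit hydrogens by atom environment:
  4 × C (aromatic): no H
  4 × O: no H
  3 × C: 3 H each → 9
  3 × C: no H
  1 × Cl: no H
  1 × O (aromatic): no H
  Total hydrogens = 9.
Molecular formula: C10H9ClO5

C10H9ClO5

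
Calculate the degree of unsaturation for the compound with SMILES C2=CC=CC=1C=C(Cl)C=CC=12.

7

Molecular formula from the SMILES: C10H7Cl.
DoU = (2C + 2 + N − H − X)/2 = (2·10 + 2 + 0 − 7 − 1)/2 = 14/2 = 7.
(Structurally: 2 ring(s) + 5 π bond(s) = 7.)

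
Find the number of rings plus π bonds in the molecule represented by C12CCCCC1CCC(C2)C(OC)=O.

3

Molecular formula from the SMILES: C12H20O2.
DoU = (2C + 2 + N − H − X)/2 = (2·12 + 2 + 0 − 20 − 0)/2 = 6/2 = 3.
(Structurally: 2 ring(s) + 1 π bond(s) = 3.)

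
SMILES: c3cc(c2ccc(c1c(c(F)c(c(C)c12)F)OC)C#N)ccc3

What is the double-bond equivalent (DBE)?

Molecular formula from the SMILES: C19H13F2NO.
DoU = (2C + 2 + N − H − X)/2 = (2·19 + 2 + 1 − 13 − 2)/2 = 26/2 = 13.
(Structurally: 3 ring(s) + 10 π bond(s) = 13.)

13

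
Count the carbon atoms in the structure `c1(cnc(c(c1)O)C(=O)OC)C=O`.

The symbol for carbon appears 8 times in the SMILES. Lowercase c denotes aromatic carbon and counts toward C.

8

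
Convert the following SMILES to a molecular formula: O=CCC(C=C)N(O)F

Heavy atoms from the SMILES: 5 C, 1 F, 1 N, 2 O.
Implicit hydrogens by atom environment:
  3 × C: 1 H each → 3
  2 × C: 2 H each → 4
  1 × F: no H
  1 × N: no H
  1 × O: 1 H
  1 × O: no H
  Total hydrogens = 8.
Molecular formula: C5H8FNO2

C5H8FNO2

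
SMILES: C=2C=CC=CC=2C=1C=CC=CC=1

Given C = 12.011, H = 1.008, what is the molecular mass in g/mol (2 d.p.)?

Molecular formula: C12H10.
M = 12×12.011 + 10×1.008 = 154.21 g/mol.

154.21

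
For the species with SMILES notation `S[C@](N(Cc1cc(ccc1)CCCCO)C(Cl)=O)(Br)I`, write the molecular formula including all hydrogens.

C13H16BrClINO2S

Heavy atoms from the SMILES: 1 Br, 13 C, 1 Cl, 1 I, 1 N, 2 O, 1 S.
Implicit hydrogens by atom environment:
  5 × C: 2 H each → 10
  4 × C (aromatic): 1 H each → 4
  2 × C: no H
  2 × C (aromatic): no H
  1 × Br: no H
  1 × Cl: no H
  1 × I: no H
  1 × N: no H
  1 × O: 1 H
  1 × O: no H
  1 × S: 1 H
  Total hydrogens = 16.
Molecular formula: C13H16BrClINO2S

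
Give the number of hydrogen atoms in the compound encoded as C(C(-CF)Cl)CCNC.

Hydrogens are implicit in SMILES; fill each atom to its normal valence:
  4 × C: 2 H each → 8
  1 × C: 3 H
  1 × C: 1 H
  1 × Cl: no H
  1 × F: no H
  1 × N: 1 H
  Total hydrogens = 13.

13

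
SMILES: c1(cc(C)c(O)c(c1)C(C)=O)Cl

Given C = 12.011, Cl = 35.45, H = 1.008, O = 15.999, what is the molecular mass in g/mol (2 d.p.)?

184.62

Molecular formula: C9H9ClO2.
M = 9×12.011 + 1×35.45 + 9×1.008 + 2×15.999 = 184.62 g/mol.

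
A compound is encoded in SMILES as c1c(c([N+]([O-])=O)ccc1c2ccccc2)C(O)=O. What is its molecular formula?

C13H9NO4

Heavy atoms from the SMILES: 13 C, 1 N, 4 O.
Implicit hydrogens by atom environment:
  8 × C (aromatic): 1 H each → 8
  4 × C (aromatic): no H
  2 × O: no H
  1 × C: no H
  1 × N (charge +1): no H
  1 × O: 1 H
  1 × O (charge -1): no H
  Total hydrogens = 9.
Molecular formula: C13H9NO4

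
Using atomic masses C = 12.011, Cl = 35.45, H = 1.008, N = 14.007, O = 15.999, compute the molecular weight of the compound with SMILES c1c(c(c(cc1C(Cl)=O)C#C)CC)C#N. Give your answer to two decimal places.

217.65

Molecular formula: C12H8ClNO.
M = 12×12.011 + 1×35.45 + 8×1.008 + 1×14.007 + 1×15.999 = 217.65 g/mol.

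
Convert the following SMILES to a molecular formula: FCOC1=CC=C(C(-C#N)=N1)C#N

Heavy atoms from the SMILES: 8 C, 1 F, 3 N, 1 O.
Implicit hydrogens by atom environment:
  3 × C (aromatic): no H
  2 × C (aromatic): 1 H each → 2
  2 × C: no H
  2 × N: no H
  1 × C: 2 H
  1 × F: no H
  1 × N (aromatic): no H
  1 × O: no H
  Total hydrogens = 4.
Molecular formula: C8H4FN3O

C8H4FN3O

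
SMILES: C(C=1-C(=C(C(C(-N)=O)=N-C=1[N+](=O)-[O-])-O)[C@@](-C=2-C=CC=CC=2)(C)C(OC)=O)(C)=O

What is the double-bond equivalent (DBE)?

12

Molecular formula from the SMILES: C18H17N3O7.
DoU = (2C + 2 + N − H − X)/2 = (2·18 + 2 + 3 − 17 − 0)/2 = 24/2 = 12.
(Structurally: 2 ring(s) + 10 π bond(s) = 12.)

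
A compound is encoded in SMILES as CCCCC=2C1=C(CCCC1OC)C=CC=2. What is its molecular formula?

C15H22O

Heavy atoms from the SMILES: 15 C, 1 O.
Implicit hydrogens by atom environment:
  6 × C: 2 H each → 12
  3 × C (aromatic): 1 H each → 3
  3 × C (aromatic): no H
  2 × C: 3 H each → 6
  1 × C: 1 H
  1 × O: no H
  Total hydrogens = 22.
Molecular formula: C15H22O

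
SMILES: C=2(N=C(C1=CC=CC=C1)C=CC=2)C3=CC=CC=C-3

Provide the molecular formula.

Heavy atoms from the SMILES: 17 C, 1 N.
Implicit hydrogens by atom environment:
  13 × C (aromatic): 1 H each → 13
  4 × C (aromatic): no H
  1 × N (aromatic): no H
  Total hydrogens = 13.
Molecular formula: C17H13N

C17H13N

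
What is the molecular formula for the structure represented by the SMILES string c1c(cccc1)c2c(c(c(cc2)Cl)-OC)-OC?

C14H13ClO2

Heavy atoms from the SMILES: 14 C, 1 Cl, 2 O.
Implicit hydrogens by atom environment:
  7 × C (aromatic): 1 H each → 7
  5 × C (aromatic): no H
  2 × C: 3 H each → 6
  2 × O: no H
  1 × Cl: no H
  Total hydrogens = 13.
Molecular formula: C14H13ClO2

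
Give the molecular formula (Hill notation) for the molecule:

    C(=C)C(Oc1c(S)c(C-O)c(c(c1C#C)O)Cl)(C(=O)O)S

Heavy atoms from the SMILES: 13 C, 1 Cl, 5 O, 2 S.
Implicit hydrogens by atom environment:
  6 × C (aromatic): no H
  3 × C: no H
  3 × O: 1 H each → 3
  2 × C: 2 H each → 4
  2 × C: 1 H each → 2
  2 × O: no H
  2 × S: 1 H each → 2
  1 × Cl: no H
  Total hydrogens = 11.
Molecular formula: C13H11ClO5S2

C13H11ClO5S2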